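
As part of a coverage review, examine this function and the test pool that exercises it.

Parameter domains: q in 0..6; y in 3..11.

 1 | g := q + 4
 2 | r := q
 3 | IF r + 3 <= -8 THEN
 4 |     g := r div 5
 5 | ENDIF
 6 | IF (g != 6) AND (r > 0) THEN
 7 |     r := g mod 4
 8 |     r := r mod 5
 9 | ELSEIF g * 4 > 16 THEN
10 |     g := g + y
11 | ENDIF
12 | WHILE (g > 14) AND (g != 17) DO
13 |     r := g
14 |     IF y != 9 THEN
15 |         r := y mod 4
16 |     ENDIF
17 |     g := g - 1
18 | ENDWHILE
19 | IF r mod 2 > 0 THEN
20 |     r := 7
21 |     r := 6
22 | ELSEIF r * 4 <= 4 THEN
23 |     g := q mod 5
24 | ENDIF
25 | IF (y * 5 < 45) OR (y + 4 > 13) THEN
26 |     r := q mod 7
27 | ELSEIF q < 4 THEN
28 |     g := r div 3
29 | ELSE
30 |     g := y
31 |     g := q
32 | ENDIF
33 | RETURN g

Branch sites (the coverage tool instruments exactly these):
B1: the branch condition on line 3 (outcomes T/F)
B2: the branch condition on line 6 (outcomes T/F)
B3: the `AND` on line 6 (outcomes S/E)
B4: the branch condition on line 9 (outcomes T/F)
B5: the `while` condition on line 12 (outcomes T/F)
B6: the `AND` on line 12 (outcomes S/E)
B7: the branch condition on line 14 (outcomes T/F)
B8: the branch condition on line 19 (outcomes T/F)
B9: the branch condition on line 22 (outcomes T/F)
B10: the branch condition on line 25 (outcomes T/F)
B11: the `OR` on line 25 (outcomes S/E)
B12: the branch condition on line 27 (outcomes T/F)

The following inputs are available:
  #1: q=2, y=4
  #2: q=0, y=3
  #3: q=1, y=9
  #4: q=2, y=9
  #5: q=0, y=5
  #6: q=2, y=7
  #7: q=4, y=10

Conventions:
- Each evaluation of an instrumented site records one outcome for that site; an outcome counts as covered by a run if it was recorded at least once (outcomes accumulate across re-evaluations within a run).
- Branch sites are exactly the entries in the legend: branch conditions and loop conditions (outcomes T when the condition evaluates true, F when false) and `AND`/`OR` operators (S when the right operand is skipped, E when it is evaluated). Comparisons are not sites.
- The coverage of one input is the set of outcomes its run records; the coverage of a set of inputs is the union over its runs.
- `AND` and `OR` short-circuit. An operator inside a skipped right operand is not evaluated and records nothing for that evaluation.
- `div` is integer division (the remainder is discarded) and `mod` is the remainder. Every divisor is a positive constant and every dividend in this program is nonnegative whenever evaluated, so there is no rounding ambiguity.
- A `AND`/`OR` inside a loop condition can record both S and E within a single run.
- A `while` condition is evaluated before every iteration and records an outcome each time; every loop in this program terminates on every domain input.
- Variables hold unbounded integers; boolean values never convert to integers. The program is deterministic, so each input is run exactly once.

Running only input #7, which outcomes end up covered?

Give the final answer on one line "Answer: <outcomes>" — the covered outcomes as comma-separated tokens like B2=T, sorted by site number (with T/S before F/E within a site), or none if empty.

Event log for input #7 (q=4, y=10):
  B1->F, B3->E, B2->T, B6->S, B5->F, B8->F, B9->T, B11->E, B10->T
deduplicating events, the covered set is: B1=F, B2=T, B3=E, B5=F, B6=S, B8=F, B9=T, B10=T, B11=E

Answer: B1=F, B2=T, B3=E, B5=F, B6=S, B8=F, B9=T, B10=T, B11=E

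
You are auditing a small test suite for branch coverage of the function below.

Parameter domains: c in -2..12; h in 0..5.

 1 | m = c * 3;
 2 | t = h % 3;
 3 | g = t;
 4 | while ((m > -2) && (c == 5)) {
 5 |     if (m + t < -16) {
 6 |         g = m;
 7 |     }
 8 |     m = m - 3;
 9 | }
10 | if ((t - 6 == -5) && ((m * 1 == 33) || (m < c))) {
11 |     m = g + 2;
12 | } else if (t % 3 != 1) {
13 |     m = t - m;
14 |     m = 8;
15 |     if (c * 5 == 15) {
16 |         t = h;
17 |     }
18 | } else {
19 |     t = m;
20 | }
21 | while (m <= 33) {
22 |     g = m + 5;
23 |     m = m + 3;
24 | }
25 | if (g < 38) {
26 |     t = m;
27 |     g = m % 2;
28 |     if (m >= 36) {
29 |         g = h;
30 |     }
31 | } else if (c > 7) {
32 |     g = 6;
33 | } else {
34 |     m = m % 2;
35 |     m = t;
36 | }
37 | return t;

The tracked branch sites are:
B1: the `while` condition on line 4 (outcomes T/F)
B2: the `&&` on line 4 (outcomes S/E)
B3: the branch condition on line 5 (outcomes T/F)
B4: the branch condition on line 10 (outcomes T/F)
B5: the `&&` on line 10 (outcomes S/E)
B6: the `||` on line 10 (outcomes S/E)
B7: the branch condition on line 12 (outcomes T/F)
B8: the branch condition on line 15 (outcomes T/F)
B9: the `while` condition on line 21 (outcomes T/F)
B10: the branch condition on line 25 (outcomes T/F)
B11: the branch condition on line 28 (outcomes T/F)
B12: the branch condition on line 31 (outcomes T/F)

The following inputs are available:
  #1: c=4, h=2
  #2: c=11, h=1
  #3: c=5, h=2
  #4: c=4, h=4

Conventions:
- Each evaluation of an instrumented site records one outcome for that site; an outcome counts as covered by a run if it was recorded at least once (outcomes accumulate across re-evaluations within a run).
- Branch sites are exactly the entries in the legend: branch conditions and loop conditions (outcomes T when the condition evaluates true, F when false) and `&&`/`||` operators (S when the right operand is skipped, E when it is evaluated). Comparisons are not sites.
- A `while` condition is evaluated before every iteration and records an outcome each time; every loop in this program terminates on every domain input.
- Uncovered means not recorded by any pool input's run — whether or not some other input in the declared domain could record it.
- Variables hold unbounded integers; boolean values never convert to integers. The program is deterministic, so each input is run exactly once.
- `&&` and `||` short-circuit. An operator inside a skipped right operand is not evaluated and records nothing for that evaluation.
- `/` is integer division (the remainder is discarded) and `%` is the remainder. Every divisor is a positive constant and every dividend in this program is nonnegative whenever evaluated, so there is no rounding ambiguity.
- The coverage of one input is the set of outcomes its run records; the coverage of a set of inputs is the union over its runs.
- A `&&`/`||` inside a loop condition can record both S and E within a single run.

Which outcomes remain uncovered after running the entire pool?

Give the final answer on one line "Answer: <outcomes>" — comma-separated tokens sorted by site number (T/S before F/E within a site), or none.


#1 (c=4, h=2) -> B2->E, B1->F, B5->S, B4->F, B7->T, B8->F, B9->T, B9->T, B9->T, B9->T, B9->T, B9->T, B9->T, B9->T, ...; covered: B1=F, B2=E, B4=F, B5=S, B7=T, B8=F, B9=T, B9=F, B10=T, B11=F
#2 (c=11, h=1) -> B2->E, B1->F, B5->E, B6->S, B4->T, B9->T, B9->T, B9->T, B9->T, B9->T, B9->T, B9->T, B9->T, B9->T, ...; covered: B1=F, B2=E, B4=T, B5=E, B6=S, B9=T, B9=F, B10=F, B12=T
#3 (c=5, h=2) -> B2->E, B1->T, B3->F, B2->E, B1->T, B3->F, B2->E, B1->T, B3->F, B2->E, B1->T, B3->F, B2->E, B1->T, ...; covered: B1=T, B1=F, B2=S, B2=E, B3=F, B4=F, B5=S, B7=T, B8=F, B9=T, B9=F, B10=T, B11=F
#4 (c=4, h=4) -> B2->E, B1->F, B5->E, B6->E, B4->F, B7->F, B9->T, B9->T, B9->T, B9->T, B9->T, B9->T, B9->T, B9->T, ...; covered: B1=F, B2=E, B4=F, B5=E, B6=E, B7=F, B9=T, B9=F, B10=F, B12=F
union over the pool: B1=T, B1=F, B2=S, B2=E, B3=F, B4=T, B4=F, B5=S, B5=E, B6=S, B6=E, B7=T, B7=F, B8=F, B9=T, B9=F, B10=T, B10=F, B11=F, B12=T, B12=F
uncovered (3 of 24): B3=T, B8=T, B11=T
Answer: B3=T, B8=T, B11=T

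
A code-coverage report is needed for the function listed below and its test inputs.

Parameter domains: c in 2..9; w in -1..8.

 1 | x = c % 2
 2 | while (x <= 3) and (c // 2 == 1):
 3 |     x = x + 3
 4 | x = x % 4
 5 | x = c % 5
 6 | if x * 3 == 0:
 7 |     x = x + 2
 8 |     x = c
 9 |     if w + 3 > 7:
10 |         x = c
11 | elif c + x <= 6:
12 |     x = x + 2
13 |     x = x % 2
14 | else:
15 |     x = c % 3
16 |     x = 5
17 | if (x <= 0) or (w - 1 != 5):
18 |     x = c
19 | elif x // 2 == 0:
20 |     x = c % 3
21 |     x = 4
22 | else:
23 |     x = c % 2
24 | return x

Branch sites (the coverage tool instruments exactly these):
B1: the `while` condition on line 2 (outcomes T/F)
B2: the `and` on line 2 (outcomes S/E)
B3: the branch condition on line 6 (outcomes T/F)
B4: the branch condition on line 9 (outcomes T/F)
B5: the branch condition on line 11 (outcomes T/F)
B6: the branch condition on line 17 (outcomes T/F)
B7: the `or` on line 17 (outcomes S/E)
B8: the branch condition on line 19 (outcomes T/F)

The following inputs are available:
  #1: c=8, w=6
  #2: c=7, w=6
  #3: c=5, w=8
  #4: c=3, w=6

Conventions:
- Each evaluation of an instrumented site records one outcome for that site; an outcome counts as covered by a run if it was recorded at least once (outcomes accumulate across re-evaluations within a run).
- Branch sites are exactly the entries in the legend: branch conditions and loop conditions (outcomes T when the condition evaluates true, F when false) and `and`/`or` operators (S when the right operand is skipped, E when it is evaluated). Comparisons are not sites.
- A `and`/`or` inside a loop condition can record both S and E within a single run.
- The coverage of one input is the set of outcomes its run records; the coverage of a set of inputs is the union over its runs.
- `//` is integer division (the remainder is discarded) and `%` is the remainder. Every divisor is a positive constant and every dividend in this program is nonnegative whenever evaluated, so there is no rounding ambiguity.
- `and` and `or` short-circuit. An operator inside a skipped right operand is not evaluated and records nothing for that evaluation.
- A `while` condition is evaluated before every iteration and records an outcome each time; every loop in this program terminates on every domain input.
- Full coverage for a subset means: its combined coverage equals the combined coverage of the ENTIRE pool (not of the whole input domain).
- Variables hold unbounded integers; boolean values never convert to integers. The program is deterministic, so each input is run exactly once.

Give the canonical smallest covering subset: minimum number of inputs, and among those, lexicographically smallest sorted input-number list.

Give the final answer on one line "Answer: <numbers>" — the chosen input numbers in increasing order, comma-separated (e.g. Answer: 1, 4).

test 1 (c=8, w=6) fires B2->E, B1->F, B3->F, B5->F, B7->E, B6->F, B8->F; hits B1=F, B2=E, B3=F, B5=F, B6=F, B7=E, B8=F
test 2 (c=7, w=6) fires B2->E, B1->F, B3->F, B5->F, B7->E, B6->F, B8->F; hits B1=F, B2=E, B3=F, B5=F, B6=F, B7=E, B8=F
test 3 (c=5, w=8) fires B2->E, B1->F, B3->T, B4->T, B7->E, B6->T; hits B1=F, B2=E, B3=T, B4=T, B6=T, B7=E
test 4 (c=3, w=6) fires B2->E, B1->T, B2->S, B1->F, B3->F, B5->T, B7->E, B6->F, B8->T; hits B1=T, B1=F, B2=S, B2=E, B3=F, B5=T, B6=F, B7=E, B8=T
pool-wide coverage (14 outcomes): B1=T, B1=F, B2=S, B2=E, B3=T, B3=F, B4=T, B5=T, B5=F, B6=T, B6=F, B7=E, B8=T, B8=F
size 1 is not enough: best union over all size-1 subsets is 9/14
size 2 is not enough: best union over all size-2 subsets is 12/14
size 3: inputs {1, 3, 4} cover all 14 outcomes, and no lexicographically smaller subset of this size does

Answer: 1, 3, 4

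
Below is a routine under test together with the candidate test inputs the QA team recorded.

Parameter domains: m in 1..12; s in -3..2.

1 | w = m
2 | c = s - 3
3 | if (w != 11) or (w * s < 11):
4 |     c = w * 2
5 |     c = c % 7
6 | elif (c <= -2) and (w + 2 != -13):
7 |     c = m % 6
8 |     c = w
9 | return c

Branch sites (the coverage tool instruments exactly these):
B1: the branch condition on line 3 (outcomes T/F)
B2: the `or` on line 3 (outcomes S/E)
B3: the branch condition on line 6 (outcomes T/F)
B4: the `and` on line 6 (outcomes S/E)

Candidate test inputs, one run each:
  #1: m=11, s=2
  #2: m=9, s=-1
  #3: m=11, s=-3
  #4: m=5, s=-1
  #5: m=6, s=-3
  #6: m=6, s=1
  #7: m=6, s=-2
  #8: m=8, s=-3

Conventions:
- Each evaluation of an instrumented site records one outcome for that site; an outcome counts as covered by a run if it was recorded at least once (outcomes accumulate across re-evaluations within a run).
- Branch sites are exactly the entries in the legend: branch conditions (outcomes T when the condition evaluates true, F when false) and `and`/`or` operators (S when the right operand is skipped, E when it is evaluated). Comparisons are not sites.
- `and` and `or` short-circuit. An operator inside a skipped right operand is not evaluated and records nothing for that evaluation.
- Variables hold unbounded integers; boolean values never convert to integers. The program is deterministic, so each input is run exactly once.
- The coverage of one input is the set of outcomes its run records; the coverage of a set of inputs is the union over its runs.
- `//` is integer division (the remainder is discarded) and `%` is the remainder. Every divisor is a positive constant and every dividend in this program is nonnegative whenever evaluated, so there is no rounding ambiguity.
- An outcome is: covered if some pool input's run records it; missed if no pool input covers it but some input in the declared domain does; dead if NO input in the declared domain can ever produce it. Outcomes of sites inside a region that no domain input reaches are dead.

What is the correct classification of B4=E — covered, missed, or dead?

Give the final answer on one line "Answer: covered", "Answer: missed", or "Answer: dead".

no pool input records B4=E
but domain input (m=11, s=1) does record it -> reachable, so missed

Answer: missed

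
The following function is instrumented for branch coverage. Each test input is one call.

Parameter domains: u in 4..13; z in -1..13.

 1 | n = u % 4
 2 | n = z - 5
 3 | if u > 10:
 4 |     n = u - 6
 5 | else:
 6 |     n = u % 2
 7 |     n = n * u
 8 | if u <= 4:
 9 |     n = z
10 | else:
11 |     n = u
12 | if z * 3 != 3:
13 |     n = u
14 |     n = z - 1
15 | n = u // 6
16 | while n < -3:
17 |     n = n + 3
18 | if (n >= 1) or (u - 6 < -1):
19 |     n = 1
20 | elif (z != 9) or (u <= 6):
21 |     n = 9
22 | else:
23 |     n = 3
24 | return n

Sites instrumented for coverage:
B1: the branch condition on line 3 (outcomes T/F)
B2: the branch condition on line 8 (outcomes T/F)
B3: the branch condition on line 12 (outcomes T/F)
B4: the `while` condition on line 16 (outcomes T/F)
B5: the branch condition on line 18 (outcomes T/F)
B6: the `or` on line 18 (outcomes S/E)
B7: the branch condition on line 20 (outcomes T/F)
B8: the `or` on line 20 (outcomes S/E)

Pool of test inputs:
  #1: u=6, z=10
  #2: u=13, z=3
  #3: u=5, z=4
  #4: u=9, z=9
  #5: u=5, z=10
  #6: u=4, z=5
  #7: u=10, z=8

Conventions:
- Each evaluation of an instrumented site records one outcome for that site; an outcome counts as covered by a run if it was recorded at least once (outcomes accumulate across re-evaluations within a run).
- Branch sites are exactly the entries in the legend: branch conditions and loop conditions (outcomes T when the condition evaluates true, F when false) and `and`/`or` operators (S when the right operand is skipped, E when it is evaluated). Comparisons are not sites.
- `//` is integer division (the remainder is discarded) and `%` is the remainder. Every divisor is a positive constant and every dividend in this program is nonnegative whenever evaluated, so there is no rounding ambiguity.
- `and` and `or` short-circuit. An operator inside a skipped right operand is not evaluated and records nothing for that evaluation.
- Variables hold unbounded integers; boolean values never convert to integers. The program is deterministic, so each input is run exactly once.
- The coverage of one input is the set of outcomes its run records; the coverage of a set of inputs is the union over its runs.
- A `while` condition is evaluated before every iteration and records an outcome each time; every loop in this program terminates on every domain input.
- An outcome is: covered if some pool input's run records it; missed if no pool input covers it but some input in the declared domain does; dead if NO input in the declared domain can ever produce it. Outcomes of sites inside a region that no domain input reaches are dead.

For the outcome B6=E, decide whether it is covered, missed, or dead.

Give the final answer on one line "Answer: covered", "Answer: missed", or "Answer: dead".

B6=E is recorded by pool input(s) 3, 5, 6 -> covered

Answer: covered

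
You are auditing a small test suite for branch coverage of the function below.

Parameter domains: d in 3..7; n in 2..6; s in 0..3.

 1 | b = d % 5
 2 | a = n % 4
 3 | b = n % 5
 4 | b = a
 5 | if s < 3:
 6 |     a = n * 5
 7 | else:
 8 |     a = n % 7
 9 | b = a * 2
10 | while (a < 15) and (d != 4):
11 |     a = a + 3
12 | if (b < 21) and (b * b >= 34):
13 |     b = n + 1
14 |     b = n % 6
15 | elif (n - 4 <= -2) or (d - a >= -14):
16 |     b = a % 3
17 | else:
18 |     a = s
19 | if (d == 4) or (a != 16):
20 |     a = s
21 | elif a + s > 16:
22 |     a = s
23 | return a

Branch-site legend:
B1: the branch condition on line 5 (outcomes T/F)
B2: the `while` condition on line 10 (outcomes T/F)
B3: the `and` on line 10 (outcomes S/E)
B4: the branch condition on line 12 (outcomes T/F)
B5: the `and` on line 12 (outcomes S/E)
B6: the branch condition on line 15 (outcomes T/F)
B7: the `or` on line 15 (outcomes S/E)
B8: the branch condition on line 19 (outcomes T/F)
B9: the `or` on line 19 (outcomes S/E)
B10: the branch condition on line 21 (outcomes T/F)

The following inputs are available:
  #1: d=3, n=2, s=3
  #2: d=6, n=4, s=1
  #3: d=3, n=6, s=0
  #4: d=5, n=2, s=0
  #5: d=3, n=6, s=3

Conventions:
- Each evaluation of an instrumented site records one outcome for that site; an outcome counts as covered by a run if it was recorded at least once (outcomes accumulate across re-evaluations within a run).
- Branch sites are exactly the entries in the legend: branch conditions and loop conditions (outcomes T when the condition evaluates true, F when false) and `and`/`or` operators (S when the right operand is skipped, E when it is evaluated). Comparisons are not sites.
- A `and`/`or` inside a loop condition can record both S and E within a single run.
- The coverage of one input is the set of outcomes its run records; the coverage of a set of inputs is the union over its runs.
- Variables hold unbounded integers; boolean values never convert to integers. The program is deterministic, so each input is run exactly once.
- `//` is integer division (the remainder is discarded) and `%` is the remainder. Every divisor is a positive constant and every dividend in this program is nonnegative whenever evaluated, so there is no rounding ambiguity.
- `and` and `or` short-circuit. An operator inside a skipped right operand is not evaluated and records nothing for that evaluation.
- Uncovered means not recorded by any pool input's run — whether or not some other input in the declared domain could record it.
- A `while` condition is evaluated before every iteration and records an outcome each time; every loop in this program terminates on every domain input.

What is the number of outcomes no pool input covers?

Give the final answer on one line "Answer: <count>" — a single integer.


input #1, d=3, n=2, s=3: outcomes B1=F, B2=T, B2=F, B3=S, B3=E, B4=F, B5=E, B6=T, B7=S, B8=T, B9=E
input #2, d=6, n=4, s=1: outcomes B1=T, B2=F, B3=S, B4=F, B5=S, B6=T, B7=E, B8=T, B9=E
input #3, d=3, n=6, s=0: outcomes B1=T, B2=F, B3=S, B4=F, B5=S, B6=F, B7=E, B8=T, B9=E
input #4, d=5, n=2, s=0: outcomes B1=T, B2=T, B2=F, B3=S, B3=E, B4=T, B5=E, B8=F, B9=E, B10=F
input #5, d=3, n=6, s=3: outcomes B1=F, B2=T, B2=F, B3=S, B3=E, B4=T, B5=E, B8=T, B9=E
union over the pool: B1=T, B1=F, B2=T, B2=F, B3=S, B3=E, B4=T, B4=F, B5=S, B5=E, B6=T, B6=F, B7=S, B7=E, B8=T, B8=F, B9=E, B10=F
uncovered (2 of 20): B9=S, B10=T
Answer: 2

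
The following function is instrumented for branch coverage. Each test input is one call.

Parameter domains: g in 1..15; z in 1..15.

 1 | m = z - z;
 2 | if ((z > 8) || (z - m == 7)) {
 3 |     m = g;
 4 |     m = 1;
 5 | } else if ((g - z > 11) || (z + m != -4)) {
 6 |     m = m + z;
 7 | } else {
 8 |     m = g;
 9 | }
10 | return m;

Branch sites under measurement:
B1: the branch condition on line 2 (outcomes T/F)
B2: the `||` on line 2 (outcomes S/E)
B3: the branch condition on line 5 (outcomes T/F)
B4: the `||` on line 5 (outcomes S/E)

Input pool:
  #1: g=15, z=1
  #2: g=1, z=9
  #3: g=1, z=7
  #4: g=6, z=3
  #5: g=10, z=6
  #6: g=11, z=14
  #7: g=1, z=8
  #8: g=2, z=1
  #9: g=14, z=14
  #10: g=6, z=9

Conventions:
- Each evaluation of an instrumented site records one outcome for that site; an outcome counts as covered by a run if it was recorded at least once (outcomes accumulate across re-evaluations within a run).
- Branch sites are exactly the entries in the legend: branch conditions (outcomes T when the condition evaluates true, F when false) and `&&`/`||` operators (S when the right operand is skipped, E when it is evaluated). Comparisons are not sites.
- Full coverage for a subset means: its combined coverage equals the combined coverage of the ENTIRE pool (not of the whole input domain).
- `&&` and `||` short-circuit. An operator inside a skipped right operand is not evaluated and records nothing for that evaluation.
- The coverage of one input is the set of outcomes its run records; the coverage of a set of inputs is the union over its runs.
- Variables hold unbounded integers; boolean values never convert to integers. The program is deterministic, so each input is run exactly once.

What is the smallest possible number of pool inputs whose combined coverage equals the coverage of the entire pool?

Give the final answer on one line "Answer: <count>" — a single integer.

run #1 (g=15, z=1) runs B2->E, B1->F, B4->S, B3->T; records B1=F, B2=E, B3=T, B4=S
run #2 (g=1, z=9) runs B2->S, B1->T; records B1=T, B2=S
run #3 (g=1, z=7) runs B2->E, B1->T; records B1=T, B2=E
run #4 (g=6, z=3) runs B2->E, B1->F, B4->E, B3->T; records B1=F, B2=E, B3=T, B4=E
run #5 (g=10, z=6) runs B2->E, B1->F, B4->E, B3->T; records B1=F, B2=E, B3=T, B4=E
run #6 (g=11, z=14) runs B2->S, B1->T; records B1=T, B2=S
run #7 (g=1, z=8) runs B2->E, B1->F, B4->E, B3->T; records B1=F, B2=E, B3=T, B4=E
run #8 (g=2, z=1) runs B2->E, B1->F, B4->E, B3->T; records B1=F, B2=E, B3=T, B4=E
run #9 (g=14, z=14) runs B2->S, B1->T; records B1=T, B2=S
run #10 (g=6, z=9) runs B2->S, B1->T; records B1=T, B2=S
together the pool reaches 7 outcomes: B1=T, B1=F, B2=S, B2=E, B3=T, B4=S, B4=E
size 1 is not enough: best union over all size-1 subsets is 4/7
size 2 is not enough: best union over all size-2 subsets is 6/7
size 3: inputs {1, 2, 4} cover all 7 outcomes, and no lexicographically smaller subset of this size does

Answer: 3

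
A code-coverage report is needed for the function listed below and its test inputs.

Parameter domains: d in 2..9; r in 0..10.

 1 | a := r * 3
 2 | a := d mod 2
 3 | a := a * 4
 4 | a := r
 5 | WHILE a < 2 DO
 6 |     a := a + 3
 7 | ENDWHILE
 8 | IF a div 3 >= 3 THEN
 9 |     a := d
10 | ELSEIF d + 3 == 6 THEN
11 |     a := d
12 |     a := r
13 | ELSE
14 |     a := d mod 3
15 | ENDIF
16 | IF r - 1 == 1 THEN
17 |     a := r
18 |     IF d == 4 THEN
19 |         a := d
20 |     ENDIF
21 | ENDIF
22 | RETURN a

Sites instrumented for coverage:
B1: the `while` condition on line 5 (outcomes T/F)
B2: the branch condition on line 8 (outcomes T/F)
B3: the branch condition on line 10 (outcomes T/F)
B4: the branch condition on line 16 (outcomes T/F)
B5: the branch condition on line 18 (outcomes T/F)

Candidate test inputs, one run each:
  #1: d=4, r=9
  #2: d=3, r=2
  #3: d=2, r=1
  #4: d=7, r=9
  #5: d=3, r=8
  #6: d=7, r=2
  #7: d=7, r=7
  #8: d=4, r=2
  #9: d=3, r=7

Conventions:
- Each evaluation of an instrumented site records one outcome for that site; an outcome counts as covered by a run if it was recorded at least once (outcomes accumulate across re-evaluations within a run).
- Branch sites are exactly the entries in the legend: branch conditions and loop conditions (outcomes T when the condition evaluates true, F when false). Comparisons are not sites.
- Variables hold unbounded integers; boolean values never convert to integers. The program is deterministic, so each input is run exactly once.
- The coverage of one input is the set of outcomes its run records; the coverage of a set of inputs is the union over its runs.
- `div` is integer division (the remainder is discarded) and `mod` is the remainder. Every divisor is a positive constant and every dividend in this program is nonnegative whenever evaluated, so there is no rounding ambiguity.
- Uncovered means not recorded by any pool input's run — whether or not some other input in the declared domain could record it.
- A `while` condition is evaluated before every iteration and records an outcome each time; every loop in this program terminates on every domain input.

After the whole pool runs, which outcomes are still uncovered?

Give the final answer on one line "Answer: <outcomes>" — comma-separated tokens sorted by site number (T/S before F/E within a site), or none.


input #1 (d=4, r=9): events B1->F, B2->T, B4->F; covers B1=F, B2=T, B4=F
input #2 (d=3, r=2): events B1->F, B2->F, B3->T, B4->T, B5->F; covers B1=F, B2=F, B3=T, B4=T, B5=F
input #3 (d=2, r=1): events B1->T, B1->F, B2->F, B3->F, B4->F; covers B1=T, B1=F, B2=F, B3=F, B4=F
input #4 (d=7, r=9): events B1->F, B2->T, B4->F; covers B1=F, B2=T, B4=F
input #5 (d=3, r=8): events B1->F, B2->F, B3->T, B4->F; covers B1=F, B2=F, B3=T, B4=F
input #6 (d=7, r=2): events B1->F, B2->F, B3->F, B4->T, B5->F; covers B1=F, B2=F, B3=F, B4=T, B5=F
input #7 (d=7, r=7): events B1->F, B2->F, B3->F, B4->F; covers B1=F, B2=F, B3=F, B4=F
input #8 (d=4, r=2): events B1->F, B2->F, B3->F, B4->T, B5->T; covers B1=F, B2=F, B3=F, B4=T, B5=T
input #9 (d=3, r=7): events B1->F, B2->F, B3->T, B4->F; covers B1=F, B2=F, B3=T, B4=F
union over the pool: B1=T, B1=F, B2=T, B2=F, B3=T, B3=F, B4=T, B4=F, B5=T, B5=F
uncovered (0 of 10): none
Answer: none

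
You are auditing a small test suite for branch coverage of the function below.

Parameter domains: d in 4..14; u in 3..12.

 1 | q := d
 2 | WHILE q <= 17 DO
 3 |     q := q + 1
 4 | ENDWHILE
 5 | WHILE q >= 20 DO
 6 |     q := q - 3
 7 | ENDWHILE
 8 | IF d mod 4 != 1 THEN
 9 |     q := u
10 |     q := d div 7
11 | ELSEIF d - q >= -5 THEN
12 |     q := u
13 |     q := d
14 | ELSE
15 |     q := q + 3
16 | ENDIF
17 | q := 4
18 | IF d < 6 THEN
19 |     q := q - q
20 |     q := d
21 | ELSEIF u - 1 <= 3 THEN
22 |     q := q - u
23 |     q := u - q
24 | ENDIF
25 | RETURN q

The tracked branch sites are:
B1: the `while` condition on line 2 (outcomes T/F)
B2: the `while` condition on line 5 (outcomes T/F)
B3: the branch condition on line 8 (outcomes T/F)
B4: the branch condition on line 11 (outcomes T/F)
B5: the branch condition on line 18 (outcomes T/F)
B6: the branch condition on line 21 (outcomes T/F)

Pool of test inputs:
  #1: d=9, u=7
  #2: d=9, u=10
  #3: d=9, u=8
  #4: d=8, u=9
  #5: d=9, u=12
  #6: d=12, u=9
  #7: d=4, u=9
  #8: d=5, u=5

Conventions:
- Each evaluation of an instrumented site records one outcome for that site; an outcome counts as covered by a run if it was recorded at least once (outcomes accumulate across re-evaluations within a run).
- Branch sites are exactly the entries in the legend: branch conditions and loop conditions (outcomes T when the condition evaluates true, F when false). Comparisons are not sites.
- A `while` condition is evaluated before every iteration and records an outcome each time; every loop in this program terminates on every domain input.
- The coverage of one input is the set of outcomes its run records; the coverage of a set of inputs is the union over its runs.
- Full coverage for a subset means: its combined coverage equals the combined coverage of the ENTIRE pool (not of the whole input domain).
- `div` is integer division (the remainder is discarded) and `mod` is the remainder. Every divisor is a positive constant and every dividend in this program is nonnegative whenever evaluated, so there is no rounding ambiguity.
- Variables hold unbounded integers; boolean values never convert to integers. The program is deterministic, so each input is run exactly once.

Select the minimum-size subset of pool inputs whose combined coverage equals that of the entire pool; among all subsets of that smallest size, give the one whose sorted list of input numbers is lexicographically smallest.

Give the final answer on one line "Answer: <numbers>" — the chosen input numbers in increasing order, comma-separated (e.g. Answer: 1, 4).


run #1 (d=9, u=7) runs B1->T, B1->T, B1->T, B1->T, B1->T, B1->T, B1->T, B1->T, B1->T, B1->F, B2->F, B3->F, B4->F, B5->F, ...; records B1=T, B1=F, B2=F, B3=F, B4=F, B5=F, B6=F
run #2 (d=9, u=10) runs B1->T, B1->T, B1->T, B1->T, B1->T, B1->T, B1->T, B1->T, B1->T, B1->F, B2->F, B3->F, B4->F, B5->F, ...; records B1=T, B1=F, B2=F, B3=F, B4=F, B5=F, B6=F
run #3 (d=9, u=8) runs B1->T, B1->T, B1->T, B1->T, B1->T, B1->T, B1->T, B1->T, B1->T, B1->F, B2->F, B3->F, B4->F, B5->F, ...; records B1=T, B1=F, B2=F, B3=F, B4=F, B5=F, B6=F
run #4 (d=8, u=9) runs B1->T, B1->T, B1->T, B1->T, B1->T, B1->T, B1->T, B1->T, B1->T, B1->T, B1->F, B2->F, B3->T, B5->F, ...; records B1=T, B1=F, B2=F, B3=T, B5=F, B6=F
run #5 (d=9, u=12) runs B1->T, B1->T, B1->T, B1->T, B1->T, B1->T, B1->T, B1->T, B1->T, B1->F, B2->F, B3->F, B4->F, B5->F, ...; records B1=T, B1=F, B2=F, B3=F, B4=F, B5=F, B6=F
run #6 (d=12, u=9) runs B1->T, B1->T, B1->T, B1->T, B1->T, B1->T, B1->F, B2->F, B3->T, B5->F, B6->F; records B1=T, B1=F, B2=F, B3=T, B5=F, B6=F
run #7 (d=4, u=9) runs B1->T, B1->T, B1->T, B1->T, B1->T, B1->T, B1->T, B1->T, B1->T, B1->T, B1->T, B1->T, B1->T, B1->T, ...; records B1=T, B1=F, B2=F, B3=T, B5=T
run #8 (d=5, u=5) runs B1->T, B1->T, B1->T, B1->T, B1->T, B1->T, B1->T, B1->T, B1->T, B1->T, B1->T, B1->T, B1->T, B1->F, ...; records B1=T, B1=F, B2=F, B3=F, B4=F, B5=T
together the pool reaches 9 outcomes: B1=T, B1=F, B2=F, B3=T, B3=F, B4=F, B5=T, B5=F, B6=F
checked all size-1 subsets: none covers 9 outcomes (max 7/9)
at size 2, {1, 7} reaches all 9 outcomes; every lexicographically earlier size-2 subset fails
Answer: 1, 7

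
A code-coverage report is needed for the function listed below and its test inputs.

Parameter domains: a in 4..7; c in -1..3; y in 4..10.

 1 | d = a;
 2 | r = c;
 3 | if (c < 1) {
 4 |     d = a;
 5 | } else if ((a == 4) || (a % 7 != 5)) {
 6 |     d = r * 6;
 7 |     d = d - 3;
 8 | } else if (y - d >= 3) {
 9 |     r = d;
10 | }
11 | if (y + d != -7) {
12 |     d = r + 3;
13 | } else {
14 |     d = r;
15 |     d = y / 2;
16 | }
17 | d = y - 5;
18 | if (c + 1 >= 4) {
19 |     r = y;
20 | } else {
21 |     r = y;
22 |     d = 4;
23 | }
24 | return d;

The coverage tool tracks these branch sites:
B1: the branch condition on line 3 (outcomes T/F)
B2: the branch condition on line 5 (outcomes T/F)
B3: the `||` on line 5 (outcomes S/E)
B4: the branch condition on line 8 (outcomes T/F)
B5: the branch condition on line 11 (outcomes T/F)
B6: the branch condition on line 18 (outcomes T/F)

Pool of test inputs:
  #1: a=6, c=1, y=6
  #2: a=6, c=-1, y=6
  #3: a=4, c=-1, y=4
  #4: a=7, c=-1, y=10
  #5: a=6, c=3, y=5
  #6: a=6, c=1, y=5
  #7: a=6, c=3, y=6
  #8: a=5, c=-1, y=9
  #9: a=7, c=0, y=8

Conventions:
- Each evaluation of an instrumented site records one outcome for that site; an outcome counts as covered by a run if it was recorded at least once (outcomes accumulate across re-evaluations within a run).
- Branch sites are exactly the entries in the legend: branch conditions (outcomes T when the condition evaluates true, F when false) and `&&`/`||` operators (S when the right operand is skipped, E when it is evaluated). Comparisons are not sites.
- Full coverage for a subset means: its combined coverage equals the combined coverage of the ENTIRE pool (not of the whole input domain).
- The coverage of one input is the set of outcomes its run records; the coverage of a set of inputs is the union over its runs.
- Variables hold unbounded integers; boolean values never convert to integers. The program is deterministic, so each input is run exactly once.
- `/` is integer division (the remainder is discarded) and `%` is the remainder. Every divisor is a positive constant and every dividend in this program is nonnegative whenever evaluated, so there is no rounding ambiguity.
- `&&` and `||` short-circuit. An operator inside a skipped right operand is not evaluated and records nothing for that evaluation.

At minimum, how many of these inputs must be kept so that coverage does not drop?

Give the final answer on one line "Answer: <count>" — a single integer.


input #1, a=6, c=1, y=6: events B1->F, B3->E, B2->T, B5->T, B6->F; outcomes B1=F, B2=T, B3=E, B5=T, B6=F
input #2, a=6, c=-1, y=6: events B1->T, B5->T, B6->F; outcomes B1=T, B5=T, B6=F
input #3, a=4, c=-1, y=4: events B1->T, B5->T, B6->F; outcomes B1=T, B5=T, B6=F
input #4, a=7, c=-1, y=10: events B1->T, B5->T, B6->F; outcomes B1=T, B5=T, B6=F
input #5, a=6, c=3, y=5: events B1->F, B3->E, B2->T, B5->T, B6->T; outcomes B1=F, B2=T, B3=E, B5=T, B6=T
input #6, a=6, c=1, y=5: events B1->F, B3->E, B2->T, B5->T, B6->F; outcomes B1=F, B2=T, B3=E, B5=T, B6=F
input #7, a=6, c=3, y=6: events B1->F, B3->E, B2->T, B5->T, B6->T; outcomes B1=F, B2=T, B3=E, B5=T, B6=T
input #8, a=5, c=-1, y=9: events B1->T, B5->T, B6->F; outcomes B1=T, B5=T, B6=F
input #9, a=7, c=0, y=8: events B1->T, B5->T, B6->F; outcomes B1=T, B5=T, B6=F
union over all inputs: B1=T, B1=F, B2=T, B3=E, B5=T, B6=T, B6=F (7 outcomes)
size 1 is not enough: best union over all size-1 subsets is 5/7
at size 2, {2, 5} reaches all 7 outcomes; every lexicographically earlier size-2 subset fails
Answer: 2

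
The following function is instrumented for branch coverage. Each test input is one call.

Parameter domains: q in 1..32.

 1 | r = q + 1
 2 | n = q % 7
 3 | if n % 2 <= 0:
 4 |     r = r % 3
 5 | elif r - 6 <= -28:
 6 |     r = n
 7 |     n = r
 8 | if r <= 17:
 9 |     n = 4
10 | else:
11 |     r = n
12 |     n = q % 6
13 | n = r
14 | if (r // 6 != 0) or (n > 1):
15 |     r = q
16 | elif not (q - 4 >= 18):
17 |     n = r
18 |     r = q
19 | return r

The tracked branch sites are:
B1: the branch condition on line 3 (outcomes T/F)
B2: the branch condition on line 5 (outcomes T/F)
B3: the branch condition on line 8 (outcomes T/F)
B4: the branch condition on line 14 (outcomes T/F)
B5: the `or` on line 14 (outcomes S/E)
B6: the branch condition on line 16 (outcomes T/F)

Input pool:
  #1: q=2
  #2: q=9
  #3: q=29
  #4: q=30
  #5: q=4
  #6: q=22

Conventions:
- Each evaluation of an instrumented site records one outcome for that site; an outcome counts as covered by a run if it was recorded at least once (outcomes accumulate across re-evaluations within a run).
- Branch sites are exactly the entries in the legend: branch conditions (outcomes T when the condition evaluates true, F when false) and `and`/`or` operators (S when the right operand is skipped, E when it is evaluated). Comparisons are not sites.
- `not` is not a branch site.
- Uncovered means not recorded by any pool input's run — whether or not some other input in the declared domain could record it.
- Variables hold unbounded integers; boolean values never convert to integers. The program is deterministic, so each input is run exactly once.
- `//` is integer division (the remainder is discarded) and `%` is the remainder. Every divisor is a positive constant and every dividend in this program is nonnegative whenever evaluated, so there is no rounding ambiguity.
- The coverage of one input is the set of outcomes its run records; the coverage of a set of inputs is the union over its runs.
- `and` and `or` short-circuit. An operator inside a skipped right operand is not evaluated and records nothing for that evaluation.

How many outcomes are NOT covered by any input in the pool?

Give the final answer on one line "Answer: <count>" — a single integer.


input #1, q=2: events B1->T, B3->T, B5->E, B4->F, B6->T; outcomes B1=T, B3=T, B4=F, B5=E, B6=T
input #2, q=9: events B1->T, B3->T, B5->E, B4->F, B6->T; outcomes B1=T, B3=T, B4=F, B5=E, B6=T
input #3, q=29: events B1->F, B2->F, B3->F, B5->E, B4->F, B6->F; outcomes B1=F, B2=F, B3=F, B4=F, B5=E, B6=F
input #4, q=30: events B1->T, B3->T, B5->E, B4->F, B6->F; outcomes B1=T, B3=T, B4=F, B5=E, B6=F
input #5, q=4: events B1->T, B3->T, B5->E, B4->T; outcomes B1=T, B3=T, B4=T, B5=E
input #6, q=22: events B1->F, B2->F, B3->F, B5->E, B4->F, B6->F; outcomes B1=F, B2=F, B3=F, B4=F, B5=E, B6=F
union over the pool: B1=T, B1=F, B2=F, B3=T, B3=F, B4=T, B4=F, B5=E, B6=T, B6=F
uncovered (2 of 12): B2=T, B5=S
Answer: 2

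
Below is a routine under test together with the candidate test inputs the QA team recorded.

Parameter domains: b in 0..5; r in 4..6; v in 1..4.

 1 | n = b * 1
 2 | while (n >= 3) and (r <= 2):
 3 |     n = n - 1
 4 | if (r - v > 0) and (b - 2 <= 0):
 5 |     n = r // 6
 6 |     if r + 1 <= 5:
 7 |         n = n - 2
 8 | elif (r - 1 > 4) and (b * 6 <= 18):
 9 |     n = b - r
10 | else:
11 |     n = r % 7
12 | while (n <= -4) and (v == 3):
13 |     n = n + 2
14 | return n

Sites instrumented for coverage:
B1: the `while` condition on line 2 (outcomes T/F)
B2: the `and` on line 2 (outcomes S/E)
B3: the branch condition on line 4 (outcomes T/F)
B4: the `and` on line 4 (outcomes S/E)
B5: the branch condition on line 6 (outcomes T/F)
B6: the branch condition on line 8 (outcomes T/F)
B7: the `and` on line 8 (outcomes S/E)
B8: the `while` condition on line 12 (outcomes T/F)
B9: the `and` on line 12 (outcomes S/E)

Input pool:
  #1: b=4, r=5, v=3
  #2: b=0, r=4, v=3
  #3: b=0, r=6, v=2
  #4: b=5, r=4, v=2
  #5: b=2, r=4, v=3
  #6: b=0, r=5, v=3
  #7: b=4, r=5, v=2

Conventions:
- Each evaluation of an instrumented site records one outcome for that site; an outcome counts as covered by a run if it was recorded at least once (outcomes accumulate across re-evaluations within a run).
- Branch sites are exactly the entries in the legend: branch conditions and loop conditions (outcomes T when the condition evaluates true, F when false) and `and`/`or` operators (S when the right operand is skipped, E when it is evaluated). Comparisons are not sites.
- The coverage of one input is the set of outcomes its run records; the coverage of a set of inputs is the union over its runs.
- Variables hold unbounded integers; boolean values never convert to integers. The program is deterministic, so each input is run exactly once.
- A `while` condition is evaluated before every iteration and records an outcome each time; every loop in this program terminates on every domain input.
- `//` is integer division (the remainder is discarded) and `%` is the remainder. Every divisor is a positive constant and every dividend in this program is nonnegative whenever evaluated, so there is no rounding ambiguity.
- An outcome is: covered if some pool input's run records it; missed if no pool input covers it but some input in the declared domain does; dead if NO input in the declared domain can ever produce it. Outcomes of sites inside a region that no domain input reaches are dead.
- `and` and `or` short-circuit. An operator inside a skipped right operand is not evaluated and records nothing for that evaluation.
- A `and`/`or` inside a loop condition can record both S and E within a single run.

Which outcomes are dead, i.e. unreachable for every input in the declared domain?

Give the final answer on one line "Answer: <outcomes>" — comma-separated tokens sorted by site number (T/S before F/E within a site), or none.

exhaustive pass over the 72-input domain:
  B1=T: never recorded by any domain input -> dead
  B8=T: never recorded by any domain input -> dead
  B9=E: never recorded by any domain input -> dead
  reachable outcomes have witnesses, e.g. B1=F (e.g. b=0, r=4, v=1), B2=S (e.g. b=0, r=4, v=1), B2=E (e.g. b=3, r=4, v=1), B3=T (e.g. b=0, r=4, v=1)

Answer: B1=T, B8=T, B9=E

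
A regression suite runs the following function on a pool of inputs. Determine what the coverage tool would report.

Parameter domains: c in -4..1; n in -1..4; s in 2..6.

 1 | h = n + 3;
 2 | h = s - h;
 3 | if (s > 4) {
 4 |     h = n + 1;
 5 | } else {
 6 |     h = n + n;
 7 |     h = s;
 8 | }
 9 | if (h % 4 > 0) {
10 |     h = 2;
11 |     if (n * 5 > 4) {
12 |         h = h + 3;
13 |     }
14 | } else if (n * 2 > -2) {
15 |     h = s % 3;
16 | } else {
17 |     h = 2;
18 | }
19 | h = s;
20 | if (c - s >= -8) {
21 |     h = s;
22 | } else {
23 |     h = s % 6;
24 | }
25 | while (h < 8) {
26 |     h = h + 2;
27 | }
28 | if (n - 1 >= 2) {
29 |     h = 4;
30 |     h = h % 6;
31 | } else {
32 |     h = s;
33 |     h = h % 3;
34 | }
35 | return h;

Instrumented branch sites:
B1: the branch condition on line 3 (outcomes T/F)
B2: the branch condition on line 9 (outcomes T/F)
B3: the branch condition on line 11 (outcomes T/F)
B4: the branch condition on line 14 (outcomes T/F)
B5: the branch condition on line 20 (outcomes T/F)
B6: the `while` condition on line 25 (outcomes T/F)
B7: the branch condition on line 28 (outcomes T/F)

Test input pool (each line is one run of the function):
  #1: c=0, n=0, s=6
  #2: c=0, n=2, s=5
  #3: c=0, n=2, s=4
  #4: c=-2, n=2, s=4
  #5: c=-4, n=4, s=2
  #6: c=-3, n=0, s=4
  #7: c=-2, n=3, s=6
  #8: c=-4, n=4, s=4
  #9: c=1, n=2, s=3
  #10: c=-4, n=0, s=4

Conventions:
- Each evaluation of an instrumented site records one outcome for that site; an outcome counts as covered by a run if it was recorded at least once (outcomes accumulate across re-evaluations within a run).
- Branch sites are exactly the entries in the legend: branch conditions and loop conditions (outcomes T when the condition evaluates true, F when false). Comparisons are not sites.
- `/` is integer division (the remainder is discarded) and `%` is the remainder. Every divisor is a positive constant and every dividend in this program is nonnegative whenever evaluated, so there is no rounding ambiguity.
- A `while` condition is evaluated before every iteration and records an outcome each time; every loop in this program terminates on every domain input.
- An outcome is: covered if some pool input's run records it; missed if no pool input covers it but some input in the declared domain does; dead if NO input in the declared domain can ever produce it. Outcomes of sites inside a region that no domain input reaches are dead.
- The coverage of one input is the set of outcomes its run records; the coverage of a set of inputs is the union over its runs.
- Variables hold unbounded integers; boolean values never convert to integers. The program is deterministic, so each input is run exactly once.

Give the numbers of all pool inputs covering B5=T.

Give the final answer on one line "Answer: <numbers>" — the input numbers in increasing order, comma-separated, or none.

input #1 (c=0, n=0, s=6): produces B5=T
input #2 (c=0, n=2, s=5): produces B5=T
input #3 (c=0, n=2, s=4): produces B5=T
input #4 (c=-2, n=2, s=4): produces B5=T
input #5 (c=-4, n=4, s=2): produces B5=T
input #6 (c=-3, n=0, s=4): produces B5=T
input #7 (c=-2, n=3, s=6): produces B5=T
input #8 (c=-4, n=4, s=4): produces B5=T
input #9 (c=1, n=2, s=3): produces B5=T
input #10 (c=-4, n=0, s=4): produces B5=T

Answer: 1, 2, 3, 4, 5, 6, 7, 8, 9, 10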